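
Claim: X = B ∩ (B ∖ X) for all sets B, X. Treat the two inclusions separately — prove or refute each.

(⊆) fails and (⊇) fails.

(⟹) This inclusion fails. Take B = ∅, X = {1}; then 1 ∈ X but 1 ∉ B ∩ (B ∖ X).

(⟸) This inclusion fails. Take B = {1}, X = ∅; then 1 ∈ B ∩ (B ∖ X) but 1 ∉ X.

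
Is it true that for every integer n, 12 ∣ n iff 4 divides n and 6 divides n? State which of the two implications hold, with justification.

(⟹) If 12 ∣ n, write n = 12q. Since 12 = 3·4, n = 4·(3q), so 4 ∣ n; and since 12 = 2·6, n = 6·(2q), so 6 ∣ n.

(⟸) Suppose 4 ∣ n and 6 ∣ n. Any common multiple of 4 and 6 is a multiple of their lcm; here lcm(4, 6) = 4·6/gcd(4, 6) = 24/2 = 12, so 12 ∣ n.

Both directions hold.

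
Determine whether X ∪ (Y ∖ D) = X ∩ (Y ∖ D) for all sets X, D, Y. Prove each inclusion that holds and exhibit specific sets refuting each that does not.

Only the reverse inclusion holds.

(⊆) This inclusion fails. Take X = {1}, D = ∅, Y = ∅; then 1 ∈ X ∪ (Y ∖ D) but 1 ∉ X ∩ (Y ∖ D).

(⊇) Let x ∈ X ∩ (Y ∖ D). Then x ∈ X ∩ Y and x ∉ D, from which x ∈ X ∪ (Y ∖ D).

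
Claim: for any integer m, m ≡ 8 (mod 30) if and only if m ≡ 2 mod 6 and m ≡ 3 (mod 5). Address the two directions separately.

The biconditional holds.

(⟹) Suppose m ≡ 8 (mod 30); write m = 30j + 8. Since 6 ∣ 30, reducing mod 6 gives m ≡ 8 ≡ 2 (mod 6); since 5 ∣ 30, reducing mod 5 gives m ≡ 8 ≡ 3 (mod 5).

(⟸) Conversely, if m ≡ 2 (mod 6) and m ≡ 3 (mod 5), then by the Chinese remainder theorem m ≡ 8 (mod 30). This is exactly m ≡ 8 (mod 30).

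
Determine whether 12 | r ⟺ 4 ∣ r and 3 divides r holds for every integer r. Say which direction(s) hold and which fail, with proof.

Forward direction. If 12 ∣ r, write r = 12q. Since 12 = 3·4, r = 4·(3q), so 4 ∣ r; and since 12 = 4·3, r = 3·(4q), so 3 ∣ r.

Converse. Suppose 4 ∣ r and 3 ∣ r. Any common multiple of 4 and 3 is a multiple of their lcm; here gcd(4, 3) = 1, so lcm(4, 3) = 4·3 = 12, so 12 ∣ r.

Both implications hold.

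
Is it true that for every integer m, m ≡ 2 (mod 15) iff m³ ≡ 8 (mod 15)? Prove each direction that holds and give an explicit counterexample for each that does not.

Both implications hold.

Forward direction. Suppose m ≡ 2 (mod 15). Write m = 15j + 2. Then (15j + 2)³ = 3375j³ + 1350j² + 180j + 8 = 15(225j³ + 90j² + 12j) + 8, so m³ ≡ 8 (mod 15).

Converse. Suppose m³ ≡ 8 (mod 15). The only residue r in {0, …, 14} with r³ ≡ 8 (mod 15) is r = 2, so m ≡ 2 (mod 15).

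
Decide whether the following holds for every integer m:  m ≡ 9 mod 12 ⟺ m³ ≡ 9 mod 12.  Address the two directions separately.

Both implications hold.

(⟸) Suppose m³ ≡ 9 (mod 12). The only residue r in {0, …, 11} with r³ ≡ 9 (mod 12) is r = 9, so m ≡ 9 (mod 12).

(⟹) Suppose m ≡ 9 mod 12. Write m = 12j + 9. Then (12j + 9)³ = 1728j³ + 3888j² + 2916j + 729 = 12(144j³ + 324j² + 243j + 60) + 9, so m³ ≡ 9 (mod 12).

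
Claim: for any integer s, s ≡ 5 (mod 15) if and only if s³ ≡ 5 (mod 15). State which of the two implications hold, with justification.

Forward direction. Suppose s ≡ 5 (mod 15). Write s = 15j + 5. Then (15j + 5)³ = 3375j³ + 3375j² + 1125j + 125 = 15(225j³ + 225j² + 75j + 8) + 5, so s³ ≡ 5 (mod 15).

Converse. Suppose s³ ≡ 5 (mod 15). The only residue r in {0, …, 14} with r³ ≡ 5 (mod 15) is r = 5, so s ≡ 5 (mod 15).

Both directions hold; the statement is true.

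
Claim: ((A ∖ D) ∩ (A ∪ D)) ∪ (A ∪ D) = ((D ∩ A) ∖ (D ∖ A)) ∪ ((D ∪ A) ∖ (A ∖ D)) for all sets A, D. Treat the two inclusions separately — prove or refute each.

(⊇) Let x ∈ ((D ∩ A) ∖ (D ∖ A)) ∪ ((D ∪ A) ∖ (A ∖ D)). Then either x ∈ D and x ∉ A; or x ∈ A ∩ D. In each case x ∈ ((A ∖ D) ∩ (A ∪ D)) ∪ (A ∪ D), so ((D ∩ A) ∖ (D ∖ A)) ∪ ((D ∪ A) ∖ (A ∖ D)) ⊆ ((A ∖ D) ∩ (A ∪ D)) ∪ (A ∪ D).

(⊆) This inclusion fails. Take A = {1}, D = ∅; then 1 ∈ ((A ∖ D) ∩ (A ∪ D)) ∪ (A ∪ D) but 1 ∉ ((D ∩ A) ∖ (D ∖ A)) ∪ ((D ∪ A) ∖ (A ∖ D)).

Only the reverse inclusion holds.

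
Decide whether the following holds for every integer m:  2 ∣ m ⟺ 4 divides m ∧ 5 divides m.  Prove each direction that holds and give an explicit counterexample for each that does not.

(→) This fails: take m = 2. Certainly 2 ∣ 2, but 4 ∤ 2.

(←) Suppose 4 ∣ m and 5 ∣ m. Any common multiple of 4 and 5 is a multiple of their lcm; here gcd(4, 5) = 1, so lcm(4, 5) = 4·5 = 20, so 20 ∣ m. Since 2 ∣ 20, it follows that 2 ∣ m.

(⇒) fails; (⇐) holds.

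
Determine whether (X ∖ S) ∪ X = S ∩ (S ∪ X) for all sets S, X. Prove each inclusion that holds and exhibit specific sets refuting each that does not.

Neither inclusion holds.

(⟹) This inclusion fails. Take S = ∅, X = {1}; then 1 ∈ (X ∖ S) ∪ X but 1 ∉ S ∩ (S ∪ X).

(⟸) This inclusion fails. Take S = {1}, X = ∅; then 1 ∈ S ∩ (S ∪ X) but 1 ∉ (X ∖ S) ∪ X.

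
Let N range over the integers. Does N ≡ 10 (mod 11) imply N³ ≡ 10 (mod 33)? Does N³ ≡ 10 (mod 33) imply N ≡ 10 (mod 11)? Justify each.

Forward direction. This fails: take N = 21. Then 21 ≡ 10 (mod 11), but 21³ = 9261 ≡ 21 (mod 33), not 10.

Converse. The residues r modulo 33 with r³ ≡ 10 (mod 33) are exactly {10}, and each is ≡ 10 (mod 11).

Not equivalent: only (⇐) holds.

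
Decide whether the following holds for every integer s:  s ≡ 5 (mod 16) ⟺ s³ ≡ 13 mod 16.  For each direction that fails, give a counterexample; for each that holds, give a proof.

(→) Suppose s ≡ 5 (mod 16). Write s = 16j + 5. Then (16j + 5)³ = 4096j³ + 3840j² + 1200j + 125 = 16(256j³ + 240j² + 75j + 7) + 13, so s³ ≡ 13 (mod 16).

(←) Conversely, suppose s³ ≡ 13 (mod 16). The only residue r in {0, …, 15} with r³ ≡ 13 (mod 16) is r = 5, so s ≡ 5 (mod 16).

Both directions hold; the statement is true.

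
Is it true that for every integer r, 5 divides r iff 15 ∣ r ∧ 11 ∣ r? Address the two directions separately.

(⇒) fails; (⇐) holds.

(⇒) This fails: take r = 5. Certainly 5 ∣ 5, but 15 ∤ 5.

(⇐) Suppose 15 ∣ r and 11 ∣ r. Any common multiple of 15 and 11 is a multiple of their lcm; here gcd(15, 11) = 1, so lcm(15, 11) = 15·11 = 165, so 165 ∣ r. Since 5 ∣ 165, it follows that 5 ∣ r.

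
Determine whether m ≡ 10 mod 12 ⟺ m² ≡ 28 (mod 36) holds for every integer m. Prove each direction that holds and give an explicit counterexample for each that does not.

Neither direction holds.

(→) This fails: take m = 22. Then 22 ≡ 10 (mod 12), but 22² = 484 ≡ 16 (mod 36), not 28.

(←) This fails: take m = 8. Then 8² = 64 ≡ 28 (mod 36), yet 8 ≡ 8 (mod 12), not 10.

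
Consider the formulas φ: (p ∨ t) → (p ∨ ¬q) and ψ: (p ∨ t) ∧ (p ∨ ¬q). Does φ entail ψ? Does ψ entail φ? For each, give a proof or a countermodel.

The forward direction fails; the converse holds.

Converse. Assume the antecedent. If p is true, (p ∨ t) → (p ∨ ¬q) reduces to true regardless of the other variables. If p is false, the antecedent forces (t = T, p = F, q = F), and (p ∨ t) → (p ∨ ¬q) holds there. Either way (p ∨ t) → (p ∨ ¬q) holds.

Forward direction. This fails. Under t = F, p = F, q = F, the left side is true but the right side is false.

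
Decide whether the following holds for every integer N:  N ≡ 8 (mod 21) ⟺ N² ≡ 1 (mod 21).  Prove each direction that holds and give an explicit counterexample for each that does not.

(←) This fails: take N = 1. Then 1² = 1 ≡ 1 (mod 21), yet 1 ≡ 1 (mod 21), not 8.

(→) Suppose N ≡ 8 (mod 21). Write N = 21j + 8. Then (21j + 8)² = 441j² + 336j + 64 = 21(21j² + 16j + 3) + 1, so N² ≡ 1 (mod 21).

The forward direction holds; the converse fails.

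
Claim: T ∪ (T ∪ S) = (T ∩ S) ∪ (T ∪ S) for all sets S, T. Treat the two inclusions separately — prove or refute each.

(⟹) Let x ∈ T ∪ (T ∪ S). Then either x ∈ S and x ∉ T; or x ∈ T and x ∉ S; or x ∈ S ∩ T. In each case x ∈ (T ∩ S) ∪ (T ∪ S), so T ∪ (T ∪ S) ⊆ (T ∩ S) ∪ (T ∪ S).

(⟸) Let x ∈ (T ∩ S) ∪ (T ∪ S). Then either x ∈ S and x ∉ T; or x ∈ T and x ∉ S; or x ∈ S ∩ T. In each case x ∈ T ∪ (T ∪ S), so (T ∩ S) ∪ (T ∪ S) ⊆ T ∪ (T ∪ S).

Both inclusions hold; the sets are equal.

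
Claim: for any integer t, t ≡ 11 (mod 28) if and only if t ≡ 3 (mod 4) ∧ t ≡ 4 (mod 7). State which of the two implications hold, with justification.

Both directions hold.

(←) If t ≡ 3 (mod 4) and t ≡ 4 (mod 7), then by the Chinese remainder theorem t ≡ 11 (mod 28). This is exactly t ≡ 11 (mod 28).

(→) Suppose t ≡ 11 (mod 28); write t = 28j + 11. Since 4 ∣ 28, reducing mod 4 gives t ≡ 11 ≡ 3 (mod 4); since 7 ∣ 28, reducing mod 7 gives t ≡ 11 ≡ 4 (mod 7).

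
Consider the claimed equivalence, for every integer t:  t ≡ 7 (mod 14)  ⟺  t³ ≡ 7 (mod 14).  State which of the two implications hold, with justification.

Forward direction. Suppose t ≡ 7 (mod 14). Write t = 14j + 7. Then (14j + 7)³ = 2744j³ + 4116j² + 2058j + 343 = 14(196j³ + 294j² + 147j + 24) + 7, so t³ ≡ 7 (mod 14).

Converse. Suppose t³ ≡ 7 (mod 14). The only residue r in {0, …, 13} with r³ ≡ 7 (mod 14) is r = 7, so t ≡ 7 (mod 14).

Both implications hold.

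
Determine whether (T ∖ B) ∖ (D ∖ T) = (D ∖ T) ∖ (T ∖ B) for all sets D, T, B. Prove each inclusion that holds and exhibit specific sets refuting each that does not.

(⊆) fails and (⊇) fails.

(⟹) This inclusion fails. Take D = ∅, T = {1}, B = ∅; then 1 ∈ (T ∖ B) ∖ (D ∖ T) but 1 ∉ (D ∖ T) ∖ (T ∖ B).

(⟸) This inclusion fails. Take D = {1}, T = ∅, B = ∅; then 1 ∈ (D ∖ T) ∖ (T ∖ B) but 1 ∉ (T ∖ B) ∖ (D ∖ T).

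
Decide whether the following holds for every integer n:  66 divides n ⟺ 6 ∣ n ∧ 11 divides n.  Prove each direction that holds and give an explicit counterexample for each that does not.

(→) If 66 ∣ n, write n = 66q. Since 66 = 11·6, n = 6·(11q), so 6 ∣ n; and since 66 = 6·11, n = 11·(6q), so 11 ∣ n.

(←) Suppose 6 ∣ n and 11 ∣ n. Any common multiple of 6 and 11 is a multiple of their lcm; here gcd(6, 11) = 1, so lcm(6, 11) = 6·11 = 66, so 66 ∣ n.

Both implications hold.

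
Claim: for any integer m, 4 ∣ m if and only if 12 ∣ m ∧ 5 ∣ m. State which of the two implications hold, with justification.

(→) This fails: take m = 4. Certainly 4 ∣ 4, but 12 ∤ 4.

(←) Suppose 12 ∣ m and 5 ∣ m. Any common multiple of 12 and 5 is a multiple of their lcm; here gcd(12, 5) = 1, so lcm(12, 5) = 12·5 = 60, so 60 ∣ m. Since 4 ∣ 60, it follows that 4 ∣ m.

Not equivalent: only (⇐) holds.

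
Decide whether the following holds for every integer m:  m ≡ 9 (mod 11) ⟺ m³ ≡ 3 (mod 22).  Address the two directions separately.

The forward direction fails; the converse holds.

[⇒] This fails: take m = 20. Then 20 ≡ 9 (mod 11), but 20³ = 8000 ≡ 14 (mod 22), not 3.

[⇐] Conversely, the residues r modulo 22 with r³ ≡ 3 (mod 22) are exactly {9}, and each is ≡ 9 (mod 11).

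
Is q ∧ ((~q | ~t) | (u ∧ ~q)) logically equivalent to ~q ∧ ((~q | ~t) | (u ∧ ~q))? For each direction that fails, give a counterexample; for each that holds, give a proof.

(⇒) fails and (⇐) fails.

(⟹) This fails. Under q = T, t = F, u = F, the left side is true but the right side is false.

(⟸) This fails. Under q = F, t = F, u = F, the left side is false but the right side is true.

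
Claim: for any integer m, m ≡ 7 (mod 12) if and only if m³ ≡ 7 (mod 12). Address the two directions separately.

[⇐] For the converse, argue contrapositively. If m ≢ 7 (mod 12), then m is congruent to one of 0, 1, 2, 3, 4, 5, 6, 8, 9, 10, 11 modulo 12, and these give m³ ≡ 0, 1, 8, 3, 4, 5, 0, 8, 9, 4, 11 respectively — never 7.

[⇒] Suppose m ≡ 7 (mod 12). Write m = 12j + 7. Then (12j + 7)³ = 1728j³ + 3024j² + 1764j + 343 = 12(144j³ + 252j² + 147j + 28) + 7, so m³ ≡ 7 (mod 12).

Both implications hold.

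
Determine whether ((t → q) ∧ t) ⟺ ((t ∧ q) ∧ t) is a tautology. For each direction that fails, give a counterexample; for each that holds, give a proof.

(→) Assume the antecedent. If t is true, the antecedent forces (t = T, q = T), and (t ∧ q) ∧ t holds there. If t is false, the antecedent cannot hold. Either way (t ∧ q) ∧ t holds.

(←) Assume the antecedent. If t is true, the antecedent forces (t = T, q = T), and (t → q) ∧ t holds there. If t is false, the antecedent cannot hold. Either way (t → q) ∧ t holds.

Both directions hold; the statement is true.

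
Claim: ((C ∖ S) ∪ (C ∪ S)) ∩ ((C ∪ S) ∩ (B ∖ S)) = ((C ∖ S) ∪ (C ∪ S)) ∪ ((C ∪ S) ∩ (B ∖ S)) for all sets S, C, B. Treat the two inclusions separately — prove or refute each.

The sets are not equal: only the forward inclusion holds.

Reverse inclusion. This inclusion fails. Take S = {1}, C = ∅, B = ∅; then 1 ∈ ((C ∖ S) ∪ (C ∪ S)) ∪ ((C ∪ S) ∩ (B ∖ S)) but 1 ∉ ((C ∖ S) ∪ (C ∪ S)) ∩ ((C ∪ S) ∩ (B ∖ S)).

Forward inclusion. Let x ∈ ((C ∖ S) ∪ (C ∪ S)) ∩ ((C ∪ S) ∩ (B ∖ S)). Then x ∈ C ∩ B and x ∉ S, from which x ∈ ((C ∖ S) ∪ (C ∪ S)) ∪ ((C ∪ S) ∩ (B ∖ S)).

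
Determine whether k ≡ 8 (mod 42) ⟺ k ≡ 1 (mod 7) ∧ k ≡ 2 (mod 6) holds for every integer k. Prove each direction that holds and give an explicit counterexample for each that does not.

Both implications hold.

(⇒) Suppose k ≡ 8 (mod 42); write k = 42j + 8. Since 7 ∣ 42, reducing mod 7 gives k ≡ 8 ≡ 1 (mod 7); since 6 ∣ 42, reducing mod 6 gives k ≡ 8 ≡ 2 (mod 6).

(⇐) Conversely, if k ≡ 1 (mod 7) and k ≡ 2 (mod 6), then by the Chinese remainder theorem k ≡ 8 (mod 42). This is exactly k ≡ 8 (mod 42).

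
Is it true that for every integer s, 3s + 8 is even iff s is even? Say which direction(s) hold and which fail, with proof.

Both directions hold; the statement is true.

(⇒) Suppose 3s + 8 is even. Since 3 is odd, 3s and s have the same parity, so 3s + 8 ≡ s + 8 (mod 2). As 8 is even, 3s + 8 is even exactly when s is even. Thus s is even.

(⇐) Conversely, suppose s is even; write s = 2j. Then 3s + 8 = 3·(2j) + 8 = 2·3j + 8, which is even.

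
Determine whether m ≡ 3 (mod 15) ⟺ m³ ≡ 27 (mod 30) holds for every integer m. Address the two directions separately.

(⟹) This fails: take m = 18. Then 18 ≡ 3 (mod 15), but 18³ = 5832 ≡ 12 (mod 30), not 27.

(⟸) Conversely, the residues r modulo 30 with r³ ≡ 27 (mod 30) are exactly {3}, and each is ≡ 3 (mod 15).

Only the converse holds.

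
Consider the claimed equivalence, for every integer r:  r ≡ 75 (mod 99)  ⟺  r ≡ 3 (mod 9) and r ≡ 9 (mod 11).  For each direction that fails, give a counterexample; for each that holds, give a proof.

Both directions hold.

[⇒] Suppose r ≡ 75 (mod 99); write r = 99j + 75. Since 9 ∣ 99, reducing mod 9 gives r ≡ 75 ≡ 3 (mod 9); since 11 ∣ 99, reducing mod 11 gives r ≡ 75 ≡ 9 (mod 11).

[⇐] Conversely, if r ≡ 3 (mod 9) and r ≡ 9 (mod 11), then by the Chinese remainder theorem r ≡ 75 (mod 99). This is exactly r ≡ 75 (mod 99).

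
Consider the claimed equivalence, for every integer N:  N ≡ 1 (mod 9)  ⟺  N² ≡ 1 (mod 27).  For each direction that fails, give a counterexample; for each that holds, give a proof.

Forward direction. This fails: take N = 10. Then 10 ≡ 1 (mod 9), but 10² = 100 ≡ 19 (mod 27), not 1.

Converse. This fails: take N = 26. Then 26² = 676 ≡ 1 (mod 27), yet 26 ≡ 8 (mod 9), not 1.

Neither implication holds.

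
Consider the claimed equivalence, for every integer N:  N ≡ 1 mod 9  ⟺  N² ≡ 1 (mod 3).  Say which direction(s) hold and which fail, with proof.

The forward direction holds; the converse fails.

(⇒) Suppose N ≡ 1 (mod 9). Then N² ≡ 1² = 1 (mod 9), and since 3 ∣ 9, also N² ≡ 1 (mod 3).

(⇐) This fails: take N = 2. Then 2² = 4 ≡ 1 (mod 3), yet 2 ≡ 2 (mod 9), not 1.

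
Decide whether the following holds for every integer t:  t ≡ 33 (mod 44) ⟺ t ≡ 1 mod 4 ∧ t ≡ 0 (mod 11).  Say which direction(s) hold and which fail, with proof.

Converse. If t ≡ 1 (mod 4) and t ≡ 0 (mod 11), then by the Chinese remainder theorem t ≡ 33 (mod 44). This is exactly t ≡ 33 (mod 44).

Forward direction. Suppose t ≡ 33 (mod 44); write t = 44j + 33. Since 4 ∣ 44, reducing mod 4 gives t ≡ 33 ≡ 1 (mod 4); since 11 ∣ 44, reducing mod 11 gives t ≡ 33 ≡ 0 (mod 11).

Both implications hold.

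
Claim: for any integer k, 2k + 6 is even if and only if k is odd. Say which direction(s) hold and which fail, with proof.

[⇒] This fails: take k = 4. Then 2k + 6 = 14, which is even, yet k = 4 is even, not odd.

[⇐] Suppose k is odd. Since 2 is even, 2k is even for every k, so 2k + 6 has the same parity as 6, which is even. Hence 2k + 6 is even.

(⇒) fails; (⇐) holds.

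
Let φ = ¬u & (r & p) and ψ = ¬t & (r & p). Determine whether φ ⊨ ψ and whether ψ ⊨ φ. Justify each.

Neither implication holds.

(⟹) This fails. Under r = T, p = T, t = T, u = F, the left side is true but the right side is false.

(⟸) This fails. Under r = T, p = T, t = F, u = T, the left side is false but the right side is true.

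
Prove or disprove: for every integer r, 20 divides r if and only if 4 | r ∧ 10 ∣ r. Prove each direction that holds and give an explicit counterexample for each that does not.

Both directions hold.

(⇒) If 20 ∣ r, write r = 20q. Since 20 = 5·4, r = 4·(5q), so 4 ∣ r; and since 20 = 2·10, r = 10·(2q), so 10 ∣ r.

(⇐) Suppose 4 ∣ r and 10 ∣ r. Any common multiple of 4 and 10 is a multiple of their lcm; here lcm(4, 10) = 4·10/gcd(4, 10) = 40/2 = 20, so 20 ∣ r.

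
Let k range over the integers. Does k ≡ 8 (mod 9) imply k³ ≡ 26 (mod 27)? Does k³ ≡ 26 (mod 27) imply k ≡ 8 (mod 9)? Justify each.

Converse. The residues r modulo 27 with r³ ≡ 26 (mod 27) are exactly {8, 17, 26}, and each is ≡ 8 (mod 9).

Forward direction. Suppose k ≡ 8 (mod 9). Working modulo 27, k ∈ {8, 17, 26}; for each such r, r³ ≡ 26 (mod 27).

Equivalent; both directions hold.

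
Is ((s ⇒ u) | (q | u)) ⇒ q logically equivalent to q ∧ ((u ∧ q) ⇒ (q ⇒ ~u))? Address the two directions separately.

(⇒) This fails. Under s = T, q = F, u = F, the left side is true but the right side is false.

(⇐) Assume the antecedent. If s is true, the antecedent forces (s = T, q = T, u = F), and ((s ⇒ u) | (q | u)) ⇒ q holds there. If s is false, the antecedent forces (s = F, q = T, u = F), and ((s ⇒ u) | (q | u)) ⇒ q holds there. Either way ((s ⇒ u) | (q | u)) ⇒ q holds.

Only the converse holds.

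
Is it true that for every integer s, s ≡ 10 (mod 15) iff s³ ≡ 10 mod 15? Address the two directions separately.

Both directions hold; the statement is true.

(⟹) Suppose s ≡ 10 (mod 15). Write s = 15j + 10. Then (15j + 10)³ = 3375j³ + 6750j² + 4500j + 1000 = 15(225j³ + 450j² + 300j + 66) + 10, so s³ ≡ 10 (mod 15).

(⟸) Conversely, suppose s³ ≡ 10 (mod 15). The only residue r in {0, …, 14} with r³ ≡ 10 (mod 15) is r = 10, so s ≡ 10 (mod 15).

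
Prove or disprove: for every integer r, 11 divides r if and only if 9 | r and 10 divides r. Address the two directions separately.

(→) This fails: take r = 11. Certainly 11 ∣ 11, but 9 ∤ 11.

(←) This fails: take r = 90. Both 9 ∣ 90 and 10 ∣ 90, yet 90 is not a multiple of 11 (since 90 = 8·11 + 2), so 11 ∤ 90.

(⇒) fails and (⇐) fails.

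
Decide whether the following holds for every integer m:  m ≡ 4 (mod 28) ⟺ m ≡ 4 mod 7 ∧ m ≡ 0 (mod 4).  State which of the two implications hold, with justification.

(→) Suppose m ≡ 4 (mod 28); write m = 28j + 4. Since 7 ∣ 28, reducing mod 7 gives m ≡ 4 (mod 7); since 4 ∣ 28, reducing mod 4 gives m ≡ 4 ≡ 0 (mod 4).

(←) Conversely, if m ≡ 4 (mod 7) and m ≡ 0 (mod 4), then by the Chinese remainder theorem m ≡ 4 (mod 28). This is exactly m ≡ 4 (mod 28).

Equivalent; both directions hold.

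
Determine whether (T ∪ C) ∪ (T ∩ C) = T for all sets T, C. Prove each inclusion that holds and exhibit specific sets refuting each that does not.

(⊆) This inclusion fails. Take T = ∅, C = {1}; then 1 ∈ (T ∪ C) ∪ (T ∩ C) but 1 ∉ T.

(⊇) Let x ∈ T. Then either x ∈ T and x ∉ C; or x ∈ T ∩ C. In each case x ∈ (T ∪ C) ∪ (T ∩ C), so T ⊆ (T ∪ C) ∪ (T ∩ C).

The sets are not equal: only the reverse inclusion holds.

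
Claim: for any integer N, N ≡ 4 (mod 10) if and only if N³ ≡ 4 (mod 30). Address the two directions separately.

The forward direction fails; the converse holds.

Forward direction. This fails: take N = 14. Then 14 ≡ 4 (mod 10), but 14³ = 2744 ≡ 14 (mod 30), not 4.

Converse. The residues r modulo 30 with r³ ≡ 4 (mod 30) are exactly {4}, and each is ≡ 4 (mod 10).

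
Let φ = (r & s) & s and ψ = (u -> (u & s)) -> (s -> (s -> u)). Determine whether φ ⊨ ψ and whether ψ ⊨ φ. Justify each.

(⟹) This fails. Under r = T, s = T, u = F, the left side is true but the right side is false.

(⟸) This fails. Under r = F, s = F, u = F, the left side is false but the right side is true.

(⇒) fails and (⇐) fails.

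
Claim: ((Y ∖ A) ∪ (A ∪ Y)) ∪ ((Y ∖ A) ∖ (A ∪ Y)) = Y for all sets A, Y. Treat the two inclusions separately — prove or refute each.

The sets are not equal: only the reverse inclusion holds.

(⊆) This inclusion fails. Take A = {1}, Y = ∅; then 1 ∈ ((Y ∖ A) ∪ (A ∪ Y)) ∪ ((Y ∖ A) ∖ (A ∪ Y)) but 1 ∉ Y.

(⊇) Let x ∈ Y. Then either x ∈ Y and x ∉ A; or x ∈ A ∩ Y. In each case x ∈ ((Y ∖ A) ∪ (A ∪ Y)) ∪ ((Y ∖ A) ∖ (A ∪ Y)), so Y ⊆ ((Y ∖ A) ∪ (A ∪ Y)) ∪ ((Y ∖ A) ∖ (A ∪ Y)).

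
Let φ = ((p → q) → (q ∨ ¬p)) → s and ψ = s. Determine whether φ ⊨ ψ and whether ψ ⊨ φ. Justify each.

Forward direction. Assume the antecedent. If q is true, the antecedent forces (q = T, p = F, s = T) or (q = T, p = T, s = T), and s holds there. If q is false, the antecedent forces (q = F, p = F, s = T) or (q = F, p = T, s = T), and s holds there. Either way s holds.

Converse. Assume the antecedent. If q is true, the antecedent forces (q = T, p = F, s = T) or (q = T, p = T, s = T), and ((p → q) → (q ∨ ¬p)) → s holds there. If q is false, the antecedent forces (q = F, p = F, s = T) or (q = F, p = T, s = T), and ((p → q) → (q ∨ ¬p)) → s holds there. Either way ((p → q) → (q ∨ ¬p)) → s holds.

Both implications hold.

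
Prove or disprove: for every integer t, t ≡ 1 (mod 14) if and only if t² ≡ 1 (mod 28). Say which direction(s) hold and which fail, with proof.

Not equivalent: only (⇒) holds.

[⇒] Suppose t ≡ 1 (mod 14). Working modulo 28, t ∈ {1, 15}; for each such r, r² ≡ 1 (mod 28).

[⇐] This fails: take t = 13. Then 13² = 169 ≡ 1 (mod 28), yet 13 ≡ 13 (mod 14), not 1.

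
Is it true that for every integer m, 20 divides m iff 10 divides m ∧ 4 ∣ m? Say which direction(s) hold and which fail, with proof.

The biconditional holds.

[⇒] If 20 ∣ m, write m = 20q. Since 20 = 2·10, m = 10·(2q), so 10 ∣ m; and since 20 = 5·4, m = 4·(5q), so 4 ∣ m.

[⇐] Suppose 10 ∣ m and 4 ∣ m. Any common multiple of 10 and 4 is a multiple of their lcm; here lcm(10, 4) = 10·4/gcd(10, 4) = 40/2 = 20, so 20 ∣ m.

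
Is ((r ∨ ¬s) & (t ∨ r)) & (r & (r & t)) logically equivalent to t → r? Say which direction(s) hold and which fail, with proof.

The forward direction holds; the converse fails.

(→) Assume the antecedent. If s is true, the antecedent forces (s = T, t = T, r = T), and t → r holds there. If s is false, the antecedent forces (s = F, t = T, r = T), and t → r holds there. Either way t → r holds.

(←) This fails. Under s = F, t = F, r = F, the left side is false but the right side is true.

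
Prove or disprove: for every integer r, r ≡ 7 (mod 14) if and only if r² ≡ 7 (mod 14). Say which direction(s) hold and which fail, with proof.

Both implications hold.

(⟹) Suppose r ≡ 7 (mod 14). Write r = 14j + 7. Then (14j + 7)² = 196j² + 196j + 49 = 14(14j² + 14j + 3) + 7, so r² ≡ 7 (mod 14).

(⟸) Conversely, suppose r² ≡ 7 (mod 14). The only residue r in {0, …, 13} with r² ≡ 7 (mod 14) is r = 7, so r ≡ 7 (mod 14).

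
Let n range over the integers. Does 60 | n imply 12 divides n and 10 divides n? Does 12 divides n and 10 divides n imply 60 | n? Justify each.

(→) If 60 ∣ n, write n = 60q. Since 60 = 5·12, n = 12·(5q), so 12 ∣ n; and since 60 = 6·10, n = 10·(6q), so 10 ∣ n.

(←) Suppose 12 ∣ n and 10 ∣ n. Any common multiple of 12 and 10 is a multiple of their lcm; here lcm(12, 10) = 12·10/gcd(12, 10) = 120/2 = 60, so 60 ∣ n.

The biconditional holds.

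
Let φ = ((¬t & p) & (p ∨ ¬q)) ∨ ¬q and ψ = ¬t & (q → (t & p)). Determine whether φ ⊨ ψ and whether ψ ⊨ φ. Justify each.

(⇒) This fails. Under t = T, p = F, q = F, the left side is true but the right side is false.

(⇐) Assume the antecedent. If t is true, the antecedent cannot hold. If t is false, the antecedent forces (t = F, p = F, q = F) or (t = F, p = T, q = F), and ((¬t & p) & (p ∨ ¬q)) ∨ ¬q holds there. Either way ((¬t & p) & (p ∨ ¬q)) ∨ ¬q holds.

Not equivalent: only (⇐) holds.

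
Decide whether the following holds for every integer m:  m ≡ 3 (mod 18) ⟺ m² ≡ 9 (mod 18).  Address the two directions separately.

The forward direction holds; the converse fails.

Forward direction. Suppose m ≡ 3 (mod 18). Write m = 18j + 3. Then (18j + 3)² = 324j² + 108j + 9 = 18(18j² + 6j) + 9, so m² ≡ 9 (mod 18).

Converse. This fails: take m = 9. Then 9² = 81 ≡ 9 (mod 18), yet 9 ≡ 9 (mod 18), not 3.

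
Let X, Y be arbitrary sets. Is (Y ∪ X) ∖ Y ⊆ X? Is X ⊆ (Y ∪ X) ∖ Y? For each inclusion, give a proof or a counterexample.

Only the forward inclusion holds.

(⟹) Let x ∈ (Y ∪ X) ∖ Y. Then x ∈ X and x ∉ Y, from which x ∈ X.

(⟸) This inclusion fails. Take X = {1}, Y = {1}; then 1 ∈ X but 1 ∉ (Y ∪ X) ∖ Y.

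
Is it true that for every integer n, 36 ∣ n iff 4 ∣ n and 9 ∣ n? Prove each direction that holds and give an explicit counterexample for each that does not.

Both directions hold.

Converse. Suppose 4 ∣ n and 9 ∣ n. Any common multiple of 4 and 9 is a multiple of their lcm; here gcd(4, 9) = 1, so lcm(4, 9) = 4·9 = 36, so 36 ∣ n.

Forward direction. If 36 ∣ n, write n = 36q. Since 36 = 9·4, n = 4·(9q), so 4 ∣ n; and since 36 = 4·9, n = 9·(4q), so 9 ∣ n.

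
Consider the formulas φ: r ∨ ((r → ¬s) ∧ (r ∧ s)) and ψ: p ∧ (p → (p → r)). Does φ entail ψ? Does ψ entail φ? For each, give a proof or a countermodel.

Only the reverse direction holds.

(⟸) Assume the antecedent. If p is true, the antecedent forces (p = T, s = F, r = T) or (p = T, s = T, r = T), and r ∨ ((r → ¬s) ∧ (r ∧ s)) holds there. If p is false, the antecedent cannot hold. Either way r ∨ ((r → ¬s) ∧ (r ∧ s)) holds.

(⟹) This fails. Under p = F, s = F, r = T, the left side is true but the right side is false.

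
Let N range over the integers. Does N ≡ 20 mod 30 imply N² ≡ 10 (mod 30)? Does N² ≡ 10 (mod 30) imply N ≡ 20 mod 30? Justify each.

Only the forward implication holds.

Forward direction. Suppose N ≡ 20 mod 30. Write N = 30j + 20. Then (30j + 20)² = 900j² + 1200j + 400 = 30(30j² + 40j + 13) + 10, so N² ≡ 10 (mod 30).

Converse. This fails: take N = 10. Then 10² = 100 ≡ 10 (mod 30), yet 10 ≡ 10 (mod 30), not 20.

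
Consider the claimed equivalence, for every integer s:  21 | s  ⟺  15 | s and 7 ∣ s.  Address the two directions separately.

[⇒] This fails: take s = 21. Certainly 21 ∣ 21, but 15 ∤ 21.

[⇐] Suppose 15 ∣ s and 7 ∣ s. Any common multiple of 15 and 7 is a multiple of their lcm; here gcd(15, 7) = 1, so lcm(15, 7) = 15·7 = 105, so 105 ∣ s. Since 21 ∣ 105, it follows that 21 ∣ s.

The forward direction fails; the converse holds.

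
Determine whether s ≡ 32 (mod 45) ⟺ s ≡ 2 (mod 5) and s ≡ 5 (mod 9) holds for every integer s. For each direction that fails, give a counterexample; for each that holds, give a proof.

Both directions hold; the statement is true.

(⟹) Suppose s ≡ 32 (mod 45); write s = 45j + 32. Since 5 ∣ 45, reducing mod 5 gives s ≡ 32 ≡ 2 (mod 5); since 9 ∣ 45, reducing mod 9 gives s ≡ 32 ≡ 5 (mod 9).

(⟸) Conversely, if s ≡ 2 (mod 5) and s ≡ 5 (mod 9), then by the Chinese remainder theorem s ≡ 32 (mod 45). This is exactly s ≡ 32 (mod 45).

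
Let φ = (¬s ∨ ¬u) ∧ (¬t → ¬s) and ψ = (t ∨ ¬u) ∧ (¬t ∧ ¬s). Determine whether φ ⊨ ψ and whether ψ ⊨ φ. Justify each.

(⇒) fails; (⇐) holds.

Forward direction. This fails. Under s = F, t = T, u = F, the left side is true but the right side is false.

Converse. Assume the antecedent. If s is true, the antecedent cannot hold. If s is false, (¬s ∨ ¬u) ∧ (¬t → ¬s) reduces to true regardless of the other variables. Either way (¬s ∨ ¬u) ∧ (¬t → ¬s) holds.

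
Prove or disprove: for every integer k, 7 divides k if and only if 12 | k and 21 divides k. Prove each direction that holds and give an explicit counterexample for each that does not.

(⇐) Suppose 12 ∣ k and 21 ∣ k. Any common multiple of 12 and 21 is a multiple of their lcm; here lcm(12, 21) = 12·21/gcd(12, 21) = 252/3 = 84, so 84 ∣ k. Since 7 ∣ 84, it follows that 7 ∣ k.

(⇒) This fails: take k = 7. Certainly 7 ∣ 7, but 12 ∤ 7.

Not equivalent: only (⇐) holds.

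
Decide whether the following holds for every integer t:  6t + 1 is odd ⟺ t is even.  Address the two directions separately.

(→) This fails: take t = 3. Then 6t + 1 = 19, which is odd, yet t = 3 is odd, not even.

(←) Suppose t is even. Since 6 is even, 6t is even for every t, so 6t + 1 has the same parity as 1, which is odd. Hence 6t + 1 is odd.

(⇒) fails; (⇐) holds.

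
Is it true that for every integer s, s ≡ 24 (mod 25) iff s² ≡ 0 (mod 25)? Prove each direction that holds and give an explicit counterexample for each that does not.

(⇒) This fails: take s = 24. Then 24 ≡ 24 (mod 25), but 24² = 576 ≡ 1 (mod 25), not 0.

(⇐) This fails: take s = 0. Then 0² = 0 ≡ 0 (mod 25), yet 0 ≡ 0 (mod 25), not 24.

(⇒) fails and (⇐) fails.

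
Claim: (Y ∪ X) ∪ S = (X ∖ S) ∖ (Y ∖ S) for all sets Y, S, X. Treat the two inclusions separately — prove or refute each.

Forward inclusion. This inclusion fails. Take Y = {1}, S = ∅, X = ∅; then 1 ∈ (Y ∪ X) ∪ S but 1 ∉ (X ∖ S) ∖ (Y ∖ S).

Reverse inclusion. Let x ∈ (X ∖ S) ∖ (Y ∖ S). Then x ∈ X and x ∉ Y, S, from which x ∈ (Y ∪ X) ∪ S.

The sets are not equal: only the reverse inclusion holds.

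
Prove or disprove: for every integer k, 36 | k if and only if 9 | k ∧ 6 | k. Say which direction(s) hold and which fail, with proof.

(⇒) holds; (⇐) fails.

(←) This fails: take k = 18. Both 9 ∣ 18 and 6 ∣ 18, yet 18 is not a multiple of 36 (since 18 = 0·36 + 18), so 36 ∤ 18.

(→) If 36 ∣ k, write k = 36q. Since 36 = 4·9, k = 9·(4q), so 9 ∣ k; and since 36 = 6·6, k = 6·(6q), so 6 ∣ k.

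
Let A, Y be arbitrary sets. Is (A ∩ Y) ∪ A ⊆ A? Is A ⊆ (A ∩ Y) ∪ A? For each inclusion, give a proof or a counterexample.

Both inclusions hold; the sets are equal.

(⊆) Let x ∈ (A ∩ Y) ∪ A. Then either x ∈ A and x ∉ Y; or x ∈ A ∩ Y. In each case x ∈ A, so (A ∩ Y) ∪ A ⊆ A.

(⊇) Let x ∈ A. Then either x ∈ A and x ∉ Y; or x ∈ A ∩ Y. In each case x ∈ (A ∩ Y) ∪ A, so A ⊆ (A ∩ Y) ∪ A.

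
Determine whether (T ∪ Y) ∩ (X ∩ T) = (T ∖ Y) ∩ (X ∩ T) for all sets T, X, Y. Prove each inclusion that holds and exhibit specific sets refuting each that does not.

Only the reverse inclusion holds.

(⟹) This inclusion fails. Take T = {1}, X = {1}, Y = {1}; then 1 ∈ (T ∪ Y) ∩ (X ∩ T) but 1 ∉ (T ∖ Y) ∩ (X ∩ T).

(⟸) Let x ∈ (T ∖ Y) ∩ (X ∩ T). Then x ∈ T ∩ X and x ∉ Y, from which x ∈ (T ∪ Y) ∩ (X ∩ T).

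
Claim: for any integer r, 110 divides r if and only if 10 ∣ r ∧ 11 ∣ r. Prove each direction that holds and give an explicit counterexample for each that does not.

(⇐) Suppose 10 ∣ r and 11 ∣ r. Any common multiple of 10 and 11 is a multiple of their lcm; here gcd(10, 11) = 1, so lcm(10, 11) = 10·11 = 110, so 110 ∣ r.

(⇒) If 110 ∣ r, write r = 110q. Since 110 = 11·10, r = 10·(11q), so 10 ∣ r; and since 110 = 10·11, r = 11·(10q), so 11 ∣ r.

Equivalent; both directions hold.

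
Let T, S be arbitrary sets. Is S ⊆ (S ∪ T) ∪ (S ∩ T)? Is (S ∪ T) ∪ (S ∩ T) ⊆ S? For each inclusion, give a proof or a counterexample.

(⊇) This inclusion fails. Take T = {1}, S = ∅; then 1 ∈ (S ∪ T) ∪ (S ∩ T) but 1 ∉ S.

(⊆) Let x ∈ S. Then either x ∈ S and x ∉ T; or x ∈ T ∩ S. In each case x ∈ (S ∪ T) ∪ (S ∩ T), so S ⊆ (S ∪ T) ∪ (S ∩ T).

The sets are not equal: only the forward inclusion holds.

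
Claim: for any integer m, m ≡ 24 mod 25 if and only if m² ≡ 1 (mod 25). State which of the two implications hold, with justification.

(⇒) holds; (⇐) fails.

Forward direction. Suppose m ≡ 24 mod 25. Write m = 25j + 24. Then (25j + 24)² = 625j² + 1200j + 576 = 25(25j² + 48j + 23) + 1, so m² ≡ 1 (mod 25).

Converse. This fails: take m = 1. Then 1² = 1 ≡ 1 (mod 25), yet 1 ≡ 1 (mod 25), not 24.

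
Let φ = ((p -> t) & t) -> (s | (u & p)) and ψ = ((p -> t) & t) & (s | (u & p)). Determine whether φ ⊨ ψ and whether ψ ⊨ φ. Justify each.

(⇒) This fails. Under u = F, p = F, s = F, t = F, the left side is true but the right side is false.

(⇐) Assume the antecedent. If s is true, the consequent reduces to true regardless of the other variables. If s is false, the antecedent forces (u = T, p = T, s = F, t = T), and the consequent holds there. Either way the consequent holds.

The forward direction fails; the converse holds.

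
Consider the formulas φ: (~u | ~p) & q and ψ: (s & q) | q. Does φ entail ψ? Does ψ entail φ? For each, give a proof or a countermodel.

The forward direction holds; the converse fails.

[⇒] Assume the antecedent. If q is true, (s & q) | q reduces to true regardless of the other variables. If q is false, the antecedent cannot hold. Either way (s & q) | q holds.

[⇐] This fails. Under q = T, s = F, u = T, p = T, the left side is false but the right side is true.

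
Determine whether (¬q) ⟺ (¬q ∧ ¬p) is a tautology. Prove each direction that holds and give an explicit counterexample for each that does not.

Converse. Assume the antecedent. If q is true, the antecedent cannot hold. If q is false, ¬q reduces to true regardless of the other variables. Either way ¬q holds.

Forward direction. This fails. Under q = F, p = T, the left side is true but the right side is false.

Not equivalent: only (⇐) holds.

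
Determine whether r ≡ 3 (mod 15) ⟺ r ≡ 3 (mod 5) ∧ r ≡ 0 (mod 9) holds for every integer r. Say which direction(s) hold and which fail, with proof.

(⇒) fails; (⇐) holds.

(→) This fails: r = 33 gives 33 ≡ 3 (mod 15) but 33 ≡ 6 (mod 9), so the conjunction on the right does not hold.

(←) Conversely, if r ≡ 3 (mod 5) and r ≡ 0 (mod 9), then by the Chinese remainder theorem r ≡ 18 (mod 45). Since 18 ≡ 3 (mod 15) and 15 ∣ 45, we get r ≡ 3 (mod 15).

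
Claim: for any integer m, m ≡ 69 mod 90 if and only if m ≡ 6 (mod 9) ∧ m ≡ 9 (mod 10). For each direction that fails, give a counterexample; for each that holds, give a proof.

Both directions hold; the statement is true.

Forward direction. Suppose m ≡ 69 (mod 90); write m = 90j + 69. Since 9 ∣ 90, reducing mod 9 gives m ≡ 69 ≡ 6 (mod 9); since 10 ∣ 90, reducing mod 10 gives m ≡ 69 ≡ 9 (mod 10).

Converse. If m ≡ 6 (mod 9) and m ≡ 9 (mod 10), then by the Chinese remainder theorem m ≡ 69 (mod 90). This is exactly m ≡ 69 (mod 90).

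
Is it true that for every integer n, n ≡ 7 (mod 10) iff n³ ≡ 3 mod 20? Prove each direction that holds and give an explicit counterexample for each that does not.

Only the converse holds.

(⇒) This fails: take n = 17. Then 17 ≡ 7 (mod 10), but 17³ = 4913 ≡ 13 (mod 20), not 3.

(⇐) Conversely, the residues r modulo 20 with r³ ≡ 3 (mod 20) are exactly {7}, and each is ≡ 7 (mod 10).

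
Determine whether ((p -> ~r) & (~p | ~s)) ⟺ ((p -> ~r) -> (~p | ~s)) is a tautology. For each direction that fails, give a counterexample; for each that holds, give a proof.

The forward direction holds; the converse fails.

(⇒) Assume the antecedent. If p is true, the antecedent forces (p = T, s = F, r = F), and (p -> ~r) -> (~p | ~s) holds there. If p is false, (p -> ~r) -> (~p | ~s) reduces to true regardless of the other variables. Either way (p -> ~r) -> (~p | ~s) holds.

(⇐) This fails. Under p = T, s = F, r = T, the left side is false but the right side is true.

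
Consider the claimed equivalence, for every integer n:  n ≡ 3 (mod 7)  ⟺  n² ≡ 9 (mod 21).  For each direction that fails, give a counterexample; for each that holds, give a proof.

(→) This fails: take n = 10. Then 10 ≡ 3 (mod 7), but 10² = 100 ≡ 16 (mod 21), not 9.

(←) This fails: take n = 18. Then 18² = 324 ≡ 9 (mod 21), yet 18 ≡ 4 (mod 7), not 3.

(⇒) fails and (⇐) fails.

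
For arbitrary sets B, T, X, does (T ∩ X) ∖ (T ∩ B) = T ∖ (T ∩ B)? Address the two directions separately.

(⊆) Let x ∈ (T ∩ X) ∖ (T ∩ B). Then x ∈ T ∩ X and x ∉ B, from which x ∈ T ∖ (T ∩ B).

(⊇) This inclusion fails. Take B = ∅, T = {1}, X = ∅; then 1 ∈ T ∖ (T ∩ B) but 1 ∉ (T ∩ X) ∖ (T ∩ B).

(⊆) holds; (⊇) fails.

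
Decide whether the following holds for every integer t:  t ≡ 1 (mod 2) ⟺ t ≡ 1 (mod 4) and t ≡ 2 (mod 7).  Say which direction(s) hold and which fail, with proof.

Only the converse holds.

(⟹) This fails: t = 1 gives 1 ≡ 1 (mod 2) but 1 ≡ 1 (mod 7), so the conjunction on the right does not hold.

(⟸) Conversely, if t ≡ 1 (mod 4) and t ≡ 2 (mod 7), then by the Chinese remainder theorem t ≡ 9 (mod 28). Since 9 ≡ 1 (mod 2) and 2 ∣ 28, we get t ≡ 1 (mod 2).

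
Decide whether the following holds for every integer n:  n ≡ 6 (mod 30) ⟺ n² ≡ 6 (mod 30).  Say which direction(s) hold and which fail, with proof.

(→) Suppose n ≡ 6 (mod 30). Write n = 30j + 6. Then (30j + 6)² = 900j² + 360j + 36 = 30(30j² + 12j + 1) + 6, so n² ≡ 6 (mod 30).

(←) This fails: take n = 24. Then 24² = 576 ≡ 6 (mod 30), yet 24 ≡ 24 (mod 30), not 6.

Only the forward implication holds.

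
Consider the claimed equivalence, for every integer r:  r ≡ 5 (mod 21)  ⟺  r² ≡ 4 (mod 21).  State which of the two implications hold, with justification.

The forward direction holds; the converse fails.

(⟹) Suppose r ≡ 5 (mod 21). Write r = 21j + 5. Then (21j + 5)² = 441j² + 210j + 25 = 21(21j² + 10j + 1) + 4, so r² ≡ 4 (mod 21).

(⟸) This fails: take r = 2. Then 2² = 4 ≡ 4 (mod 21), yet 2 ≡ 2 (mod 21), not 5.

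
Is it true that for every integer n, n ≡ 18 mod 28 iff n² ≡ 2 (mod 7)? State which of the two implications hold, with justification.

(⟹) Suppose n ≡ 18 (mod 28). Then n² ≡ 18² = 324 (mod 28), and since 7 ∣ 28, also n² ≡ 2 (mod 7).

(⟸) This fails: take n = 3. Then 3² = 9 ≡ 2 (mod 7), yet 3 ≡ 3 (mod 28), not 18.

Not equivalent: only (⇒) holds.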